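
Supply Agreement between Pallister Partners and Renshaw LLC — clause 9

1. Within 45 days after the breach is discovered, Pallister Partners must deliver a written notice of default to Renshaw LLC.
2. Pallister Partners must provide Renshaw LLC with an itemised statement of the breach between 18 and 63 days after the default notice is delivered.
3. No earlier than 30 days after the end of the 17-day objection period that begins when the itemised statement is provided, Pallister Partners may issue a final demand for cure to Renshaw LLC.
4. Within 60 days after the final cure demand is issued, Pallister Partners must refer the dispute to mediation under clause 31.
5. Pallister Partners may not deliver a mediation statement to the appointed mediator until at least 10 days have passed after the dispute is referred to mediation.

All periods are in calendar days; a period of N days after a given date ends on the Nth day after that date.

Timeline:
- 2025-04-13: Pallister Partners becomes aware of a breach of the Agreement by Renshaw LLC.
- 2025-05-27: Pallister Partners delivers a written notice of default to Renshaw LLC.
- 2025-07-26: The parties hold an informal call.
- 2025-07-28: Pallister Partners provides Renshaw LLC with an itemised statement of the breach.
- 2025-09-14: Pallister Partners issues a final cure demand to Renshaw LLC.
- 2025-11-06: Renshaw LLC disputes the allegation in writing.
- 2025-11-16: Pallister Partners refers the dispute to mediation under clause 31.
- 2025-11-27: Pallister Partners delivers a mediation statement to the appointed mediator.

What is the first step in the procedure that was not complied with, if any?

Step 1: 45 days after 2025-04-13 (when the breach is discovered) is 2025-05-28; done 2025-05-27 — timely.
Step 2: the window is 18–63 days after 2025-05-27 (when the default notice is delivered), so 2025-06-14 through 2025-07-29; done 2025-07-28, which is between those dates.
Step 3: the earliest permitted date is 30 days after 2025-08-14 (end of the 17-day objection period, which began when the itemised statement is provided on 2025-07-28), i.e. 2025-09-13; done 2025-09-14, after the minimum wait.
Step 4: 60 days after 2025-09-14 (when the final cure demand is issued) is 2025-11-13; not done until 2025-11-16, 3 days after the deadline.
No need to go further; step 4 was not satisfied.

Step 4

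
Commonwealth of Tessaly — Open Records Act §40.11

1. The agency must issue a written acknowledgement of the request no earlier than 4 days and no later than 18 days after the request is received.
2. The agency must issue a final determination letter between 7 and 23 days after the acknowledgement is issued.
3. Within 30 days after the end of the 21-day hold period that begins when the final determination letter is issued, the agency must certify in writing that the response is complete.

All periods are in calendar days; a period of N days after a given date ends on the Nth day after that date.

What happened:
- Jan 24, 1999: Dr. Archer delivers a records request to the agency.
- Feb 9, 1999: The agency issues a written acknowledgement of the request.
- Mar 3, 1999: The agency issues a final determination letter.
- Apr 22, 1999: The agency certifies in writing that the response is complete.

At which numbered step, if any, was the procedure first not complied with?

Step 1: the window is 4–18 days after Jan 24, 1999 (when the request is received), so Jan 28, 1999 through Feb 11, 1999; done Feb 9, 1999 — within the window.
Step 2: the window is 7–23 days after Feb 9, 1999 (when the acknowledgement is issued), so Feb 16, 1999 through Mar 4, 1999; done Mar 3, 1999 — within the window.
Step 3: 30 days after Mar 24, 1999 (end of the 21-day hold period, which began when the final determination letter is issued on Mar 3, 1999) is Apr 23, 1999; completed Apr 22, 1999, before the deadline.

None — every step was satisfied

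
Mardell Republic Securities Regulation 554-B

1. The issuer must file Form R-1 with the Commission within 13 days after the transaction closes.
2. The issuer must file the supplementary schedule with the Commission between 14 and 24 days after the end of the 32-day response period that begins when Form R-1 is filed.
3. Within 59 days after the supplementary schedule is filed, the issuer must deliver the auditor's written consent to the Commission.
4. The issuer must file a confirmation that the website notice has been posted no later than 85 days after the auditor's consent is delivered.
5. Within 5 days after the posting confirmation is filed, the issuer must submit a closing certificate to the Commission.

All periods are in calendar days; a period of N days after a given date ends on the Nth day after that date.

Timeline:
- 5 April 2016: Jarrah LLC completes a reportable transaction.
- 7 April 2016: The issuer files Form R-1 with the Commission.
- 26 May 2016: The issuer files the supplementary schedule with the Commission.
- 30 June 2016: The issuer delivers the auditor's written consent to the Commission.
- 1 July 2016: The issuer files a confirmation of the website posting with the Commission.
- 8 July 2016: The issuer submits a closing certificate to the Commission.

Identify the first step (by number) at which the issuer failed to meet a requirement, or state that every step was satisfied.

Step 5

Step 1 — counting 13 days from 5 April 2016 (when the transaction closes) gives a deadline of 18 April 2016; completed 7 April 2016, before the deadline.
Step 2 — 14 and 24 days from 9 May 2016 (end of the 32-day response period, which began when Form R-1 is filed on 7 April 2016) are 23 May 2016 and 2 June 2016 respectively; done 26 May 2016, which is between those dates.
Step 3 — counting 59 days from 26 May 2016 (when the supplementary schedule is filed) gives a deadline of 24 July 2016; 30 June 2016 is within that limit.
Step 4 — counting 85 days from 30 June 2016 (when the auditor's consent is delivered) gives a deadline of 23 September 2016; completed 1 July 2016, before the deadline.
Step 5 — counting 5 days from 1 July 2016 (when the posting confirmation is filed) gives a deadline of 6 July 2016; 8 July 2016 misses that deadline by 2 days.
That is the first point of non-compliance.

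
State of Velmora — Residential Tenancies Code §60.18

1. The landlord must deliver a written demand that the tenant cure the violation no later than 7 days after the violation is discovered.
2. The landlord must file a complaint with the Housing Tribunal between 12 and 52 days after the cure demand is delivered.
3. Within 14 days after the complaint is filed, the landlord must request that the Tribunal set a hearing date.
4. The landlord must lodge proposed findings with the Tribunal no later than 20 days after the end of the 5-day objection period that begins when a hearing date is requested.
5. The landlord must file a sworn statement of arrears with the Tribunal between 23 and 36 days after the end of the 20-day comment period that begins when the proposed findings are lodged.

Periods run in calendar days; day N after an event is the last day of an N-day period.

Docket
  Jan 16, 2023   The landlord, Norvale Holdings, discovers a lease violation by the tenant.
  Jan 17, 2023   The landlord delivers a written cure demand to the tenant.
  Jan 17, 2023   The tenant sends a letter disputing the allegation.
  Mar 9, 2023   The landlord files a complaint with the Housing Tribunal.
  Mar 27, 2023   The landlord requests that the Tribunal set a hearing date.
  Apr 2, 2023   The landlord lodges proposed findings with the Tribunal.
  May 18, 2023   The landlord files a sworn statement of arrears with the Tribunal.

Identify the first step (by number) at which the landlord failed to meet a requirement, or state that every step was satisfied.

Step 1: 7 days after Jan 16, 2023 (when the violation is discovered) is Jan 23, 2023; done Jan 17, 2023 — timely.
Step 2: the window is 12–52 days after Jan 17, 2023 (when the cure demand is delivered), so Jan 29, 2023 through Mar 10, 2023; Mar 9, 2023 falls inside that range.
Step 3: 14 days after Mar 9, 2023 (when the complaint is filed) is Mar 23, 2023; Mar 27, 2023 misses that deadline by 4 days.
That is the first point of non-compliance.

Step 3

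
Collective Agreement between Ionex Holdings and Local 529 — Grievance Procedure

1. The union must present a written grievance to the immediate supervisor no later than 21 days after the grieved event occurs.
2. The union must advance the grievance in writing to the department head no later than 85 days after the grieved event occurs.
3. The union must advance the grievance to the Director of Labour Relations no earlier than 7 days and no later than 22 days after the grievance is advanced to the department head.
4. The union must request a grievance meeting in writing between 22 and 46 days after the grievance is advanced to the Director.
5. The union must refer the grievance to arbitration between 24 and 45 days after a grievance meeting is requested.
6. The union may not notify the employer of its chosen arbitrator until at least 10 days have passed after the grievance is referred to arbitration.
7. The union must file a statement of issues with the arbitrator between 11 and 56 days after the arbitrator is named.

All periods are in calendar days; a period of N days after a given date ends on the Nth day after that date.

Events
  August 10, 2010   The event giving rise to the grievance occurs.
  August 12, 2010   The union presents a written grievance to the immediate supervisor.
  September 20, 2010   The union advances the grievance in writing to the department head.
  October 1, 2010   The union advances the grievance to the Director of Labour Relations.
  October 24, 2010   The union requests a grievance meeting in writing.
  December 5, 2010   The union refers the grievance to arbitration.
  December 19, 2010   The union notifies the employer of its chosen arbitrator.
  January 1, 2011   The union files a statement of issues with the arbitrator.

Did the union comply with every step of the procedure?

Yes

Step 1: 21 days after August 10, 2010 (when the grieved event occurs) is August 31, 2010; completed August 12, 2010, before the deadline.
Step 2: 85 days after August 10, 2010 (when the grieved event occurs) is November 3, 2010; done September 20, 2010 — timely.
Step 3: the window is 7–22 days after September 20, 2010 (when the grievance is advanced to the department head), so September 27, 2010 through October 12, 2010; done October 1, 2010 — within the window.
Step 4: the window is 22–46 days after October 1, 2010 (when the grievance is advanced to the Director), so October 23, 2010 through November 16, 2010; October 24, 2010 falls inside that range.
Step 5: the window is 24–45 days after October 24, 2010 (when a grievance meeting is requested), so November 17, 2010 through December 8, 2010; done December 5, 2010 — within the window.
Step 6: the earliest permitted date is 10 days after December 5, 2010 (when the grievance is referred to arbitration), i.e. December 15, 2010; December 19, 2010 is on or after that date.
Step 7: the window is 11–56 days after December 19, 2010 (when the arbitrator is named), so December 30, 2010 through February 13, 2011; done January 1, 2011, which is between those dates.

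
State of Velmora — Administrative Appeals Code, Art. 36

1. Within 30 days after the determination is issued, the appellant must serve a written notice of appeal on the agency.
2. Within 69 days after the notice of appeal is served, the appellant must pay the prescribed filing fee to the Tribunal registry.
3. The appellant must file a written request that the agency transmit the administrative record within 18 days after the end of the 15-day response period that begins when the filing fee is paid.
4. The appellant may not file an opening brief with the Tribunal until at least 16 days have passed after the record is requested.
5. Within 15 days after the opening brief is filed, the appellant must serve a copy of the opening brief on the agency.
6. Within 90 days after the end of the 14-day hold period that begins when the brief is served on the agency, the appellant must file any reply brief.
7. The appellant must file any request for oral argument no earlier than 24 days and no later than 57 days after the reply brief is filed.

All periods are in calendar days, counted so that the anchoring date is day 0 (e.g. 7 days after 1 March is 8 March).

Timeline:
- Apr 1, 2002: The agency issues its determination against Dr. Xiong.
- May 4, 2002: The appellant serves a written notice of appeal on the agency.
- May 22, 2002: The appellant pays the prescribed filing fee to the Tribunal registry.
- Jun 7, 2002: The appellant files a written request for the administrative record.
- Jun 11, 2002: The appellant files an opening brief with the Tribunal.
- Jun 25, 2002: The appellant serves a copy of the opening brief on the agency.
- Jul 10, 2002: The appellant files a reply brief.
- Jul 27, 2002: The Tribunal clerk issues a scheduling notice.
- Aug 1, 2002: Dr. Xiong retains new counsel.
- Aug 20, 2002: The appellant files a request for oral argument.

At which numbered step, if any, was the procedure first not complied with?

Step 1 — counting 30 days from Apr 1, 2002 (when the determination is issued) gives a deadline of May 1, 2002; not done until May 4, 2002, 3 days after the deadline.
No need to go further; step 1 was not satisfied.

Step 1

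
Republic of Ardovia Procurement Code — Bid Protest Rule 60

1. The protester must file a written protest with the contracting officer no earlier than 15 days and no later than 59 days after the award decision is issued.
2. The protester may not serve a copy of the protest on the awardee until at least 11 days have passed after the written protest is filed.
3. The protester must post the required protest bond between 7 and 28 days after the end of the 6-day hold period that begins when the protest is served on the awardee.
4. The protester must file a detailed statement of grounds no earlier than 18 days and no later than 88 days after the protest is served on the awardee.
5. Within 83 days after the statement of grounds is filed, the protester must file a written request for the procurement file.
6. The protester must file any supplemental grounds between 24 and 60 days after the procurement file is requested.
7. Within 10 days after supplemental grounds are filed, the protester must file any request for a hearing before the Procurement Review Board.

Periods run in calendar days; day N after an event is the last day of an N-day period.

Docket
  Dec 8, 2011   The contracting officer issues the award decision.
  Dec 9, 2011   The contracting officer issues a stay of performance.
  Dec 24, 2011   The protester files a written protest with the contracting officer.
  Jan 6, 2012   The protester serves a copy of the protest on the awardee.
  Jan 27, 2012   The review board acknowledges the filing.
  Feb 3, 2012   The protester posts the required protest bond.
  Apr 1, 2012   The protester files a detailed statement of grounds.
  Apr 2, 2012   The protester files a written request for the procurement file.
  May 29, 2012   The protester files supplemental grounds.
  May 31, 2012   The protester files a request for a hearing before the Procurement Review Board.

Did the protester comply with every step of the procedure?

Yes

Step 1 — 15 and 59 days from Dec 8, 2011 (when the award decision is issued) are Dec 23, 2011 and Feb 5, 2012 respectively; done Dec 24, 2011, which is between those dates.
Step 2 — must wait 11 days from Dec 24, 2011 (when the written protest is filed), so not before Jan 4, 2012; done Jan 6, 2012, after the minimum wait.
Step 3 — 7 and 28 days from Jan 12, 2012 (end of the 6-day hold period, which began when the protest is served on the awardee on Jan 6, 2012) are Jan 19, 2012 and Feb 9, 2012 respectively; Feb 3, 2012 falls inside that range.
Step 4 — 18 and 88 days from Jan 6, 2012 (when the protest is served on the awardee) are Jan 24, 2012 and Apr 3, 2012 respectively; done Apr 1, 2012, which is between those dates.
Step 5 — counting 83 days from Apr 1, 2012 (when the statement of grounds is filed) gives a deadline of Jun 23, 2012; done Apr 2, 2012 — timely.
Step 6 — 24 and 60 days from Apr 2, 2012 (when the procurement file is requested) are Apr 26, 2012 and Jun 1, 2012 respectively; May 29, 2012 falls inside that range.
Step 7 — counting 10 days from May 29, 2012 (when supplemental grounds are filed) gives a deadline of Jun 8, 2012; done May 31, 2012 — timely.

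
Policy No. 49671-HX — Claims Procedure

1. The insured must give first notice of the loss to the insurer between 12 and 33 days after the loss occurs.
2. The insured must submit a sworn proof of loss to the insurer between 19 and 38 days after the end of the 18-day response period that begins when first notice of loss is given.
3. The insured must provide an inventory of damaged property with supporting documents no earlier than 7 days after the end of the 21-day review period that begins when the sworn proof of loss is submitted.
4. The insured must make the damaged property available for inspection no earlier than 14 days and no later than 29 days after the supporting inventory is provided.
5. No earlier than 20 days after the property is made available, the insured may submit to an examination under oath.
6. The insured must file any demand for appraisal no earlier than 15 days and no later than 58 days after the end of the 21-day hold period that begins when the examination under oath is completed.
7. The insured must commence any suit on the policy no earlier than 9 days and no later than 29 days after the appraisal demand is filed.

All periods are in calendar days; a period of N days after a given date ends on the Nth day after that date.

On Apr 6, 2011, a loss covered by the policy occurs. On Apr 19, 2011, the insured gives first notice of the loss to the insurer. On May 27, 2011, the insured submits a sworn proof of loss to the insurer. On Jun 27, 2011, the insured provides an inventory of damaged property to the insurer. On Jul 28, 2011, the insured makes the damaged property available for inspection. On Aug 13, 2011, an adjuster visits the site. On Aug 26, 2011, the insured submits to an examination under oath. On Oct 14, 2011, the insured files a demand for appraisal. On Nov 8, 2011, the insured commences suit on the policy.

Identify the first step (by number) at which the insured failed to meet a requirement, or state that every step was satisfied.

Step 1: the window is 12–33 days after Apr 6, 2011 (when the loss occurs), so Apr 18, 2011 through May 9, 2011; done Apr 19, 2011 — within the window.
Step 2: the window is 19–38 days after May 7, 2011 (end of the 18-day response period, which began when first notice of loss is given on Apr 19, 2011), so May 26, 2011 through Jun 14, 2011; done May 27, 2011 — within the window.
Step 3: the earliest permitted date is 7 days after Jun 17, 2011 (end of the 21-day review period, which began when the sworn proof of loss is submitted on May 27, 2011), i.e. Jun 24, 2011; Jun 27, 2011 is on or after that date.
Step 4: the window is 14–29 days after Jun 27, 2011 (when the supporting inventory is provided), so Jul 11, 2011 through Jul 26, 2011; Jul 28, 2011 is 2 days past the end of the window.

Step 4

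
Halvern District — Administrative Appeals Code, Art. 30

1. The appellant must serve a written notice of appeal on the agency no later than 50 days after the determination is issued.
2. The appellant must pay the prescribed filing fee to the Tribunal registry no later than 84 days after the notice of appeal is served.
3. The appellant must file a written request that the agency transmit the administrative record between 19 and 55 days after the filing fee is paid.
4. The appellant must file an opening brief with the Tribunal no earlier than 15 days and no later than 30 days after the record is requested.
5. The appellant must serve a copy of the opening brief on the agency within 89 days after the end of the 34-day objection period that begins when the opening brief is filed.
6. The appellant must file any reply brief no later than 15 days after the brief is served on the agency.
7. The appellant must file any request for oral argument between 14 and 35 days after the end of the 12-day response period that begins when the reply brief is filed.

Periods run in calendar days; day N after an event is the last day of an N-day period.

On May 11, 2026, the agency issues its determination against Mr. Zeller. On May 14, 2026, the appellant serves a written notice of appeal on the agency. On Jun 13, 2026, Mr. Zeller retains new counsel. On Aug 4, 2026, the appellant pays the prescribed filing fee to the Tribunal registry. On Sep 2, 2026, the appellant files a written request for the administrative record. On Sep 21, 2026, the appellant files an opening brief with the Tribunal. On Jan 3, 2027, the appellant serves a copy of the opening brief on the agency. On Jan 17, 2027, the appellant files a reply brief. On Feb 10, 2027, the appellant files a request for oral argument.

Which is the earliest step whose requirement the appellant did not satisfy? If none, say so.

(1) due by May 11, 2026 + 50 days = Jun 30, 2026; done May 14, 2026 — timely.
(2) due by May 14, 2026 + 84 days = Aug 6, 2026; completed Aug 4, 2026, before the deadline.
(3) the permitted window runs from Aug 4, 2026 + 19 = Aug 23, 2026 to Aug 4, 2026 + 55 = Sep 28, 2026; done Sep 2, 2026, which is between those dates.
(4) the permitted window runs from Sep 2, 2026 + 15 = Sep 17, 2026 to Sep 2, 2026 + 30 = Oct 2, 2026; done Sep 21, 2026 — within the window.
(5) due by Oct 25, 2026 + 89 days = Jan 22, 2027; Jan 3, 2027 is within that limit.
(6) due by Jan 3, 2027 + 15 days = Jan 18, 2027; done Jan 17, 2027 — timely.
(7) the permitted window runs from Jan 29, 2027 + 14 = Feb 12, 2027 to Jan 29, 2027 + 35 = Mar 5, 2027; done Feb 10, 2027 — 2 days before the window opened.

Step 7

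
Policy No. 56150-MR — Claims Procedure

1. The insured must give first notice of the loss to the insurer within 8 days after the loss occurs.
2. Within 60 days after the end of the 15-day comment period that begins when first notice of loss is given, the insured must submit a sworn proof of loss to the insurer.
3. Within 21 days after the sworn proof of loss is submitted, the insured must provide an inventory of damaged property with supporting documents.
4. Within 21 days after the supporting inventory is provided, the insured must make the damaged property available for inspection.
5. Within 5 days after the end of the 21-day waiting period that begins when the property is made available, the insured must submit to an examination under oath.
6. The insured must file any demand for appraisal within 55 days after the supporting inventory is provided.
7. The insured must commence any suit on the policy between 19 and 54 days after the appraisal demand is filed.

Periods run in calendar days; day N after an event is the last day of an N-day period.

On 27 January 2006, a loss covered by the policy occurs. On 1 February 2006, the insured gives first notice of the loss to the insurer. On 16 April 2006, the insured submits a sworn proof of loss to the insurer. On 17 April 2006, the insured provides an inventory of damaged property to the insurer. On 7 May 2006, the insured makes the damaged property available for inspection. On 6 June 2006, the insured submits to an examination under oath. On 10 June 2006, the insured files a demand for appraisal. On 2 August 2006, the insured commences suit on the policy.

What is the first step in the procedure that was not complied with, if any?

Step 5

Step 1 — counting 8 days from 27 January 2006 (when the loss occurs) gives a deadline of 4 February 2006; 1 February 2006 is within that limit.
Step 2 — counting 60 days from 16 February 2006 (end of the 15-day comment period, which began when first notice of loss is given on 1 February 2006) gives a deadline of 17 April 2006; completed 16 April 2006, before the deadline.
Step 3 — counting 21 days from 16 April 2006 (when the sworn proof of loss is submitted) gives a deadline of 7 May 2006; 17 April 2006 is within that limit.
Step 4 — counting 21 days from 17 April 2006 (when the supporting inventory is provided) gives a deadline of 8 May 2006; 7 May 2006 is within that limit.
Step 5 — counting 5 days from 28 May 2006 (end of the 21-day waiting period, which began when the property is made available on 7 May 2006) gives a deadline of 2 June 2006; 6 June 2006 misses that deadline by 4 days.
Later steps need not be reached.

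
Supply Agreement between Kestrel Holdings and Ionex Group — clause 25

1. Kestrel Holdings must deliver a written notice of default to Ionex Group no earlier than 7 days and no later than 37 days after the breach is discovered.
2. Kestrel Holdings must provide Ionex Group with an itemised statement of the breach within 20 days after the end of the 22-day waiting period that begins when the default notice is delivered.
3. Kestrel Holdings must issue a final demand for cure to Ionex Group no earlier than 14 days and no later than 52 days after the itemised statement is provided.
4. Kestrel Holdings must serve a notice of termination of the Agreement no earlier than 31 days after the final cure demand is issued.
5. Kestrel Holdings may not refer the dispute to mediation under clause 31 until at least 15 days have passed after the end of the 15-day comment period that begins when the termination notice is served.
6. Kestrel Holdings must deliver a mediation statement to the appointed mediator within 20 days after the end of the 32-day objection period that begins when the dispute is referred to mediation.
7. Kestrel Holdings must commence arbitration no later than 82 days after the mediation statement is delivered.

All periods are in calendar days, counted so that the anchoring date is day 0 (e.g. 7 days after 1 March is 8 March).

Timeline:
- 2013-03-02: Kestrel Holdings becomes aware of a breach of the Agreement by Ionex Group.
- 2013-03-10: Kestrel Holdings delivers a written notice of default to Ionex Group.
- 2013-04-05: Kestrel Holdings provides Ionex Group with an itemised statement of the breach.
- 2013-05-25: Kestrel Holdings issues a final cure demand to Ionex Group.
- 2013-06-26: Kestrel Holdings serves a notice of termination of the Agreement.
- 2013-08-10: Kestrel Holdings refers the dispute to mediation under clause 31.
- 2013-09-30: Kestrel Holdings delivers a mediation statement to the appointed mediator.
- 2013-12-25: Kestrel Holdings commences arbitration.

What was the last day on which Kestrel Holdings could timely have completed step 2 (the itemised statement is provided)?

The default notice is delivered on 2013-03-10; the 22-day waiting period therefore ends 2013-04-01, and step 2 runs from that date. 20 days after 2013-04-01 is 2013-04-21.

2013-04-21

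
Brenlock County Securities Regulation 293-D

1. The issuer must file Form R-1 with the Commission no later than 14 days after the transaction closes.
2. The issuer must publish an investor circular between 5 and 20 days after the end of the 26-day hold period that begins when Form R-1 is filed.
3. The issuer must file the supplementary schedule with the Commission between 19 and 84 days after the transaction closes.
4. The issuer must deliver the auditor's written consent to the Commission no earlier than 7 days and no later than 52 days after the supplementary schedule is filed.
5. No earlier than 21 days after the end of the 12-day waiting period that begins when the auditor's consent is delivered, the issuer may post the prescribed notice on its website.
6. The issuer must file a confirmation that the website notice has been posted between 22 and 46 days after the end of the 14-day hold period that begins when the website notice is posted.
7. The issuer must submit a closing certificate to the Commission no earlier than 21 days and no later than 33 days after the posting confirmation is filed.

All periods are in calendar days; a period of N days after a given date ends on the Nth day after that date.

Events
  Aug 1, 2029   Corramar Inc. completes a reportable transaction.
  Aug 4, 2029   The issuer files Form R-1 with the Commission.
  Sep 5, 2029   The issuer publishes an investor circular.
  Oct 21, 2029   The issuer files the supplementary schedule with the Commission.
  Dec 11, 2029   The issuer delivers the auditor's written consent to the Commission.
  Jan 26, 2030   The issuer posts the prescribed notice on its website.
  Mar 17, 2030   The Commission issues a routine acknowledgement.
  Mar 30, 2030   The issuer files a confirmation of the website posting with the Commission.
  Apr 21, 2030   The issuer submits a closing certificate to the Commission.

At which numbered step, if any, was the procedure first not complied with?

Step 6

Step 1: 14 days after Aug 1, 2029 (when the transaction closes) is Aug 15, 2029; Aug 4, 2029 is within that limit.
Step 2: the window is 5–20 days after Aug 30, 2029 (end of the 26-day hold period, which began when Form R-1 is filed on Aug 4, 2029), so Sep 4, 2029 through Sep 19, 2029; done Sep 5, 2029, which is between those dates.
Step 3: the window is 19–84 days after Aug 1, 2029 (when the transaction closes), so Aug 20, 2029 through Oct 24, 2029; done Oct 21, 2029, which is between those dates.
Step 4: the window is 7–52 days after Oct 21, 2029 (when the supplementary schedule is filed), so Oct 28, 2029 through Dec 12, 2029; done Dec 11, 2029 — within the window.
Step 5: the earliest permitted date is 21 days after Dec 23, 2029 (end of the 12-day waiting period, which began when the auditor's consent is delivered on Dec 11, 2029), i.e. Jan 13, 2030; done Jan 26, 2030, after the minimum wait.
Step 6: the window is 22–46 days after Feb 9, 2030 (end of the 14-day hold period, which began when the website notice is posted on Jan 26, 2030), so Mar 3, 2030 through Mar 27, 2030; done Mar 30, 2030 — 3 days after the window closed.
No need to go further; step 6 was not satisfied.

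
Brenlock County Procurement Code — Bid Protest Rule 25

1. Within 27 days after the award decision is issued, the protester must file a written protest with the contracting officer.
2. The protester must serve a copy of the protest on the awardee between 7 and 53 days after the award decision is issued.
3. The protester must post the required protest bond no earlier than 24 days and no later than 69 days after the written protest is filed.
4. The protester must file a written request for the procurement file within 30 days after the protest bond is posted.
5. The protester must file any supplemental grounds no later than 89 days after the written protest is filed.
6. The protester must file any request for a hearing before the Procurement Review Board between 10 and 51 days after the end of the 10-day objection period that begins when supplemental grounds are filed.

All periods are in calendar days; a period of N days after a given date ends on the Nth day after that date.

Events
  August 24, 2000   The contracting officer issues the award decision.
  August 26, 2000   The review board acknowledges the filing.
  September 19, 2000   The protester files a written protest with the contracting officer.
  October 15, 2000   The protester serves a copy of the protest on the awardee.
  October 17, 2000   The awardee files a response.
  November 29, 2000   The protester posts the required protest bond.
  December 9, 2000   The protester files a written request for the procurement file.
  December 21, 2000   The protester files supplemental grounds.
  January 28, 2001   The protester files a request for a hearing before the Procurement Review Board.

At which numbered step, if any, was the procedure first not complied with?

Step 3

Step 1: 27 days after August 24, 2000 (when the award decision is issued) is September 20, 2000; done September 19, 2000 — timely.
Step 2: the window is 7–53 days after August 24, 2000 (when the award decision is issued), so August 31, 2000 through October 16, 2000; done October 15, 2000 — within the window.
Step 3: the window is 24–69 days after September 19, 2000 (when the written protest is filed), so October 13, 2000 through November 27, 2000; done November 29, 2000 — 2 days after the window closed.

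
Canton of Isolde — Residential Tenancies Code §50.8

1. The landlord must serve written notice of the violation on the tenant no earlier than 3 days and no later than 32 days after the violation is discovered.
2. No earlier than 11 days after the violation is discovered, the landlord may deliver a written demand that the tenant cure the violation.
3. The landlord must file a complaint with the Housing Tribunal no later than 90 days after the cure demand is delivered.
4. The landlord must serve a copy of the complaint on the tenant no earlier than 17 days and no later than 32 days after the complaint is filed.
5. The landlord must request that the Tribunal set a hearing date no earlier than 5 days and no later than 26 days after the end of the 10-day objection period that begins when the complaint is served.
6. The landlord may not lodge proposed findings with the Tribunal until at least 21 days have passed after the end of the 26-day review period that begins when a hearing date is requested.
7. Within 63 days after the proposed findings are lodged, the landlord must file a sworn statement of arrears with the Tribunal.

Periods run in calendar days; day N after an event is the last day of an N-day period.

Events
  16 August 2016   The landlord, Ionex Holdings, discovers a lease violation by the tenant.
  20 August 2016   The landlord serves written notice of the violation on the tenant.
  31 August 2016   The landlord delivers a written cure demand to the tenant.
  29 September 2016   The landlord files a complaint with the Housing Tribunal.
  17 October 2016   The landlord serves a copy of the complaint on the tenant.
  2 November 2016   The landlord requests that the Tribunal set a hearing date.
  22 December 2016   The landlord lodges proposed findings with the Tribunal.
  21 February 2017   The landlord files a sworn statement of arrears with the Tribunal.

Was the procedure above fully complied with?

Yes

(1) the permitted window runs from 16 August 2016 + 3 = 19 August 2016 to 16 August 2016 + 32 = 17 September 2016; done 20 August 2016, which is between those dates.
(2) permitted from 16 August 2016 + 11 days = 27 August 2016 onward; 31 August 2016 is on or after that date.
(3) due by 31 August 2016 + 90 days = 29 November 2016; done 29 September 2016 — timely.
(4) the permitted window runs from 29 September 2016 + 17 = 16 October 2016 to 29 September 2016 + 32 = 31 October 2016; 17 October 2016 falls inside that range.
(5) the permitted window runs from 27 October 2016 + 5 = 1 November 2016 to 27 October 2016 + 26 = 22 November 2016; 2 November 2016 falls inside that range.
(6) permitted from 28 November 2016 + 21 days = 19 December 2016 onward; done 22 December 2016, after the minimum wait.
(7) due by 22 December 2016 + 63 days = 23 February 2017; completed 21 February 2017, before the deadline.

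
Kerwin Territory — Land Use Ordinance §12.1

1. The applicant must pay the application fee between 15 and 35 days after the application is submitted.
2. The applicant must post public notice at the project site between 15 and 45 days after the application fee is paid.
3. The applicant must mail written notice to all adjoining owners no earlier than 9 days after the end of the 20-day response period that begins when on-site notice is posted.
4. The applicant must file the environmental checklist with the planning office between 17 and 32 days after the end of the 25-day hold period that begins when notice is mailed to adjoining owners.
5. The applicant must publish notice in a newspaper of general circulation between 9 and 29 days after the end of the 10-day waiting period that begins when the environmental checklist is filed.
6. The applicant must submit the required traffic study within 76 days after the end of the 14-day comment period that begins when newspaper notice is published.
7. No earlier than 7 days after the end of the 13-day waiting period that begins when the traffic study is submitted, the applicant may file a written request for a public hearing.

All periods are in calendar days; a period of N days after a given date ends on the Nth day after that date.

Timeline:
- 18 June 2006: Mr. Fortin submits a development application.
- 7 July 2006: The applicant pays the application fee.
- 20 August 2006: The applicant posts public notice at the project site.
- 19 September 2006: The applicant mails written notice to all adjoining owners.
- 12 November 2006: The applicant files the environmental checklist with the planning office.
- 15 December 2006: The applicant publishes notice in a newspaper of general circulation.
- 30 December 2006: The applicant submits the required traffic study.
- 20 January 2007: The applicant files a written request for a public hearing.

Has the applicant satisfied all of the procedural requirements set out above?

(1) the permitted window runs from 18 June 2006 + 15 = 3 July 2006 to 18 June 2006 + 35 = 23 July 2006; 7 July 2006 falls inside that range.
(2) the permitted window runs from 7 July 2006 + 15 = 22 July 2006 to 7 July 2006 + 45 = 21 August 2006; done 20 August 2006 — within the window.
(3) permitted from 9 September 2006 + 9 days = 18 September 2006 onward; 19 September 2006 is on or after that date.
(4) the permitted window runs from 14 October 2006 + 17 = 31 October 2006 to 14 October 2006 + 32 = 15 November 2006; done 12 November 2006 — within the window.
(5) the permitted window runs from 22 November 2006 + 9 = 1 December 2006 to 22 November 2006 + 29 = 21 December 2006; 15 December 2006 falls inside that range.
(6) due by 29 December 2006 + 76 days = 15 March 2007; completed 30 December 2006, before the deadline.
(7) permitted from 12 January 2007 + 7 days = 19 January 2007 onward; done 20 January 2007, after the minimum wait.

Yes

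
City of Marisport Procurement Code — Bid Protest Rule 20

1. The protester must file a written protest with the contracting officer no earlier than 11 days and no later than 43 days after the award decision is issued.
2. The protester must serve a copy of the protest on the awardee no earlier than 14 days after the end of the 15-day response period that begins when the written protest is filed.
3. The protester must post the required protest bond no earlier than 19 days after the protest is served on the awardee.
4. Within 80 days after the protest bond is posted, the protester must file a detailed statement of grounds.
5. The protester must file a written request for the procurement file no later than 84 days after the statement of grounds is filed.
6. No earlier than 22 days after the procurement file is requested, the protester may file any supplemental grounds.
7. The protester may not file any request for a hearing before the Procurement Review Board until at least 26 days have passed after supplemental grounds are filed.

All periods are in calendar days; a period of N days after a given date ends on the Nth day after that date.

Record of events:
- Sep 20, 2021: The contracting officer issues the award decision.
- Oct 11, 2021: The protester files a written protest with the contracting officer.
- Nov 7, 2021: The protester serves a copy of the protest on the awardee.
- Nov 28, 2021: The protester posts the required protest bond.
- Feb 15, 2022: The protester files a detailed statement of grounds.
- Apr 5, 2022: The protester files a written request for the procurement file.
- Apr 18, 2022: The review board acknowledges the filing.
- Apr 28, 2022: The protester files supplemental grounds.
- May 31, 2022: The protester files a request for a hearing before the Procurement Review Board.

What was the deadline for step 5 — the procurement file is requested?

Step 5 runs from Feb 15, 2022, when the statement of grounds is filed. 84 days after Feb 15, 2022 is May 10, 2022.

May 10, 2022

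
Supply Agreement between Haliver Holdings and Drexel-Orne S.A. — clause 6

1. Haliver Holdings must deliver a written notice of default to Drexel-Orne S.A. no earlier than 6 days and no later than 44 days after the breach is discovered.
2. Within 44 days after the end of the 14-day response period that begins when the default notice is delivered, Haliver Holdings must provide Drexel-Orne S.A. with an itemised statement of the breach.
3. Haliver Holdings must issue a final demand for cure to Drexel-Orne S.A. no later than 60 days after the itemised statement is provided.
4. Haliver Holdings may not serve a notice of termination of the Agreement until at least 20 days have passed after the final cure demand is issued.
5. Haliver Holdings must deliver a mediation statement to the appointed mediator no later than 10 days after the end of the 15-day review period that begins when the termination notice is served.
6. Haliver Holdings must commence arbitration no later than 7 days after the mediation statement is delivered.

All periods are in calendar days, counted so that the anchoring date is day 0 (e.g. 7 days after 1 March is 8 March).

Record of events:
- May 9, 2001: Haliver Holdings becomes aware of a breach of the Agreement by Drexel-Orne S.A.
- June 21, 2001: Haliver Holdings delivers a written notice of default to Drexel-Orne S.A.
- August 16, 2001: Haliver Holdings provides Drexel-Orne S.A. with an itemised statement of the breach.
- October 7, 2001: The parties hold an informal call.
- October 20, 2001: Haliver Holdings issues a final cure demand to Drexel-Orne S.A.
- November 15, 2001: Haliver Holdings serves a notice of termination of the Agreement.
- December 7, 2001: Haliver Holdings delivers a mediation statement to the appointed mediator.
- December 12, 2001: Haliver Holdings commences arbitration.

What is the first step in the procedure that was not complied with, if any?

Step 3

Step 1: the window is 6–44 days after May 9, 2001 (when the breach is discovered), so May 15, 2001 through June 22, 2001; done June 21, 2001, which is between those dates.
Step 2: 44 days after July 5, 2001 (end of the 14-day response period, which began when the default notice is delivered on June 21, 2001) is August 18, 2001; August 16, 2001 is within that limit.
Step 3: 60 days after August 16, 2001 (when the itemised statement is provided) is October 15, 2001; October 20, 2001 misses that deadline by 5 days.
The procedure was therefore not followed at step 3.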